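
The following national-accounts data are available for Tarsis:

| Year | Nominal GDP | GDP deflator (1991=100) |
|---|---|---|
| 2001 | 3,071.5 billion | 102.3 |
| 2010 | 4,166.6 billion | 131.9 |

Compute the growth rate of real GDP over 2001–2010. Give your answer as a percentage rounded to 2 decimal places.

5.21%

Real GDP 2001 = 3071.5 / 1.023 = 3002.44.
Real GDP 2010 = 4166.6 / 1.319 = 3158.91.
Real growth = 3158.91 / 3002.44 − 1 = 0.0521.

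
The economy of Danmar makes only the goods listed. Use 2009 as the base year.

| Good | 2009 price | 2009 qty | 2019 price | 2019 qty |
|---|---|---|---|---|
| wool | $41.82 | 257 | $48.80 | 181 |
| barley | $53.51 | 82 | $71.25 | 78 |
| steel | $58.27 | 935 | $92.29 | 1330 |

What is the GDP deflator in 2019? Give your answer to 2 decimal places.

Nominal GDP 2019 = 48.80·181 + 71.25·78 + 92.29·1330 = 137136.00.
Real GDP 2019 (at 2009 prices) = 41.82·181 + 53.51·78 + 58.27·1330 = 89242.30.
Deflator = Nominal/Real × 100 = 137136.00/89242.30 × 100 = 153.667.

153.67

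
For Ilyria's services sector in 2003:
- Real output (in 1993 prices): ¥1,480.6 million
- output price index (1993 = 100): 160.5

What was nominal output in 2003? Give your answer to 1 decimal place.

Nominal output = Real × (output price index/100) = 1480.6 × 1.605 = 2376.36.

¥2,376.4 million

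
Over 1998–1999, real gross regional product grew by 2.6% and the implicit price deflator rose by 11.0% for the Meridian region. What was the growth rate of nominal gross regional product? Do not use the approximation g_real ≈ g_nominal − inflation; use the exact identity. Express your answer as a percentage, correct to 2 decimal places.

13.89%

(1 + g_nom) = (1 + g_real)(1 + π) = 1.0260 × 1.1100 = 1.13886.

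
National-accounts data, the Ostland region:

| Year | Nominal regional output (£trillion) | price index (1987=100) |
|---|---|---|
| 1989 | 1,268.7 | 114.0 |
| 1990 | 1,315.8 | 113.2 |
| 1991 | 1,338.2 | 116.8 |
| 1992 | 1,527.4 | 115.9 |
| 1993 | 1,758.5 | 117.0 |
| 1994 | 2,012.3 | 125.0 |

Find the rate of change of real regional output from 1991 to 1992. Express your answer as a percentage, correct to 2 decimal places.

15.02%

Real regional output 1991 = 1338.2/1.168 = 1145.72.
Real regional output 1992 = 1527.4/1.159 = 1317.86.
Change = 1317.86/1145.72 − 1 = 0.1502.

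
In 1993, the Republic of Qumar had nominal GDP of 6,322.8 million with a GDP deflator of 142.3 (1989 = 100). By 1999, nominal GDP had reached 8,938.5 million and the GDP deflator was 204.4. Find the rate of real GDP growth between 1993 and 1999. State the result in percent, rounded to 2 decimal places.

Deflate each year: 1993 → 6322.8/1.423 = 4443.29; 1999 → 8938.5/2.044 = 4373.04.
So real GDP changed by 4373.04/4443.29 − 1 = -0.0158, i.e. -1.58%.

-1.58%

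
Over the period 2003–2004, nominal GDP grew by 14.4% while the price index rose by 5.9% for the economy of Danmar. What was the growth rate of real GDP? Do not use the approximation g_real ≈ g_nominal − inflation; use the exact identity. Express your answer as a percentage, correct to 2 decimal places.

8.03%

(1 + g_nom) = (1 + g_real)(1 + π), so g_real = 1.1440 / 1.0590 − 1 = 0.08026.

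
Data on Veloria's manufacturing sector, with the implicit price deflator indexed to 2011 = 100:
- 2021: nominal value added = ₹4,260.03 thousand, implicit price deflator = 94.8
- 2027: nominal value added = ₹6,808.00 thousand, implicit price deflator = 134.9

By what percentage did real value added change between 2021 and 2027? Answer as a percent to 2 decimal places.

12.31%

Real value added 2021 = 4260.03 / 0.948 = 4493.70.
Real value added 2027 = 6808.00 / 1.349 = 5046.70.
Real growth = 5046.70 / 4493.70 − 1 = 0.1231.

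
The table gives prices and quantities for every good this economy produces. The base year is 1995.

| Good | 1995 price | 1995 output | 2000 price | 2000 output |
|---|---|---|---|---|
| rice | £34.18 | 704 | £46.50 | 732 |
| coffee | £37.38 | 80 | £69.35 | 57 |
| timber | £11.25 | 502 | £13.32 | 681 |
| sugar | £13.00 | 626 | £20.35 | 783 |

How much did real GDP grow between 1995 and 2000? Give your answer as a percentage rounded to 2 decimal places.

10.17%

Real GDP 1995 = Nominal GDP 1995 = 34.18·704 + 37.38·80 + 11.25·502 + 13.00·626 = 40838.62.
Real GDP 2000 (at 1995 prices) = 34.18·732 + 37.38·57 + 11.25·681 + 13.00·783 = 44990.67.
Real growth = 44990.67/40838.62 − 1 = 0.1017.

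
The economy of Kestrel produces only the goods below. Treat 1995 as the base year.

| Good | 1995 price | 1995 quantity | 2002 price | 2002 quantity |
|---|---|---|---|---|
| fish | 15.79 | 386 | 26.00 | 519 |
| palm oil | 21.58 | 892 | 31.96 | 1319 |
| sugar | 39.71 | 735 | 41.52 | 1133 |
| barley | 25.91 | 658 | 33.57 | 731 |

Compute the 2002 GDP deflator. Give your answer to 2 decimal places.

Nominal GDP 2002 = 26.00·519 + 31.96·1319 + 41.52·1133 + 33.57·731 = 127231.07.
Real GDP 2002 (at 1995 prices) = 15.79·519 + 21.58·1319 + 39.71·1133 + 25.91·731 = 100590.67.
Deflator = Nominal/Real × 100 = 127231.07/100590.67 × 100 = 126.484.

126.48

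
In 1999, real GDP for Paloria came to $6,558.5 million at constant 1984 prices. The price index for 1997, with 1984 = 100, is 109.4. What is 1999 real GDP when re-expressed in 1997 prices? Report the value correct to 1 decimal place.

$7,175.0 million

Real GDP in 1997 prices = Real GDP in 1984 prices × (P_1997/P_1984) = 6558.5 × 1.094 = 7175.00.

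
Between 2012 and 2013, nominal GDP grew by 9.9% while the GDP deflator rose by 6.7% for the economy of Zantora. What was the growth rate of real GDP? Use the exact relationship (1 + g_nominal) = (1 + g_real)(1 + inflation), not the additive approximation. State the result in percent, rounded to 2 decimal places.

(1 + g_nom) = (1 + g_real)(1 + π), so g_real = 1.0990 / 1.0670 − 1 = 0.02999.

3.00%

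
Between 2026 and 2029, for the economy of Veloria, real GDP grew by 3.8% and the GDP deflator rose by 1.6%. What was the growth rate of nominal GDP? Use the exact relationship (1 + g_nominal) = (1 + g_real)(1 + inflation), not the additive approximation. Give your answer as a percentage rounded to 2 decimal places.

(1 + g_nom) = (1 + g_real)(1 + π) = 1.0380 × 1.0160 = 1.05461.

5.46%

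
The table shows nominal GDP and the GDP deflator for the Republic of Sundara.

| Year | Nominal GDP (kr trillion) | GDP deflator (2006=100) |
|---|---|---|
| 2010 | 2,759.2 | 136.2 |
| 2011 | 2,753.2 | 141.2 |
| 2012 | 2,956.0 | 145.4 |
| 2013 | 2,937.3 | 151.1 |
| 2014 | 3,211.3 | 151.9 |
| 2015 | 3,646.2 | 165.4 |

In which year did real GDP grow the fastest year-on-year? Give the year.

2014

2011: real = 2753.2/1.412 = 1949.86; growth vs 2010 (2025.84) = -3.75%.
2012: real = 2956.0/1.454 = 2033.01; growth vs 2011 (1949.86) = 4.26%.
2013: real = 2937.3/1.511 = 1943.94; growth vs 2012 (2033.01) = -4.38%.
2014: real = 3211.3/1.519 = 2114.09; growth vs 2013 (1943.94) = 8.75%.
2015: real = 3646.2/1.654 = 2204.47; growth vs 2014 (2114.09) = 4.28%.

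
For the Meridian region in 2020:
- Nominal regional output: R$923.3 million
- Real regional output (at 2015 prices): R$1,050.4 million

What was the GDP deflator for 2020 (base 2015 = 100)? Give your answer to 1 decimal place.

GDP deflator = (Nominal / Real) × 100 = 923.3 / 1050.4 × 100 = 87.90.

87.9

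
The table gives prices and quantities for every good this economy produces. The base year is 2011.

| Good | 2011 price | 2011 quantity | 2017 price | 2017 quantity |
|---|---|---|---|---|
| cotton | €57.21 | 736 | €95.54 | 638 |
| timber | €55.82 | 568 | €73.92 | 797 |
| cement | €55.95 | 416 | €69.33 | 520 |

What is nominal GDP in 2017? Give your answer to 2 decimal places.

€155920.36

Nominal GDP 2017 = Σ (p_2017 × q_2017) = 95.54·638 + 73.92·797 + 69.33·520 = 155920.36.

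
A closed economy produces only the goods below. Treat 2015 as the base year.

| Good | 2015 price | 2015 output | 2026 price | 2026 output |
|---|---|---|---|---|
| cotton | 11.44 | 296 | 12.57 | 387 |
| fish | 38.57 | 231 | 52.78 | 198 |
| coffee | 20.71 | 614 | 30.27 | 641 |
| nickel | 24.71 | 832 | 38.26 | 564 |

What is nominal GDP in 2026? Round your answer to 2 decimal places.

Nominal GDP 2026 = Σ (p_2026 × q_2026) = 12.57·387 + 52.78·198 + 30.27·641 + 38.26·564 = 56296.74.

56296.74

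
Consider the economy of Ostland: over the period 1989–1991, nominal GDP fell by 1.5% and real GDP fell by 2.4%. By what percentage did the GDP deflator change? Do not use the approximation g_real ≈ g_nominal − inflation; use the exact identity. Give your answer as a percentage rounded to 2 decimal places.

0.92%

(1 + g_nom) = (1 + g_real)(1 + π), so π = 0.9850 / 0.9760 − 1 = 0.00922.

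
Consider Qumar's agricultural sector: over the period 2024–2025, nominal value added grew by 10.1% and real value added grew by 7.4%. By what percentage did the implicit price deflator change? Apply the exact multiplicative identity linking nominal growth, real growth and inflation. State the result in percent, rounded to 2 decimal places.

2.51%

(1 + g_nom) = (1 + g_real)(1 + π), so π = 1.1010 / 1.0740 − 1 = 0.02514.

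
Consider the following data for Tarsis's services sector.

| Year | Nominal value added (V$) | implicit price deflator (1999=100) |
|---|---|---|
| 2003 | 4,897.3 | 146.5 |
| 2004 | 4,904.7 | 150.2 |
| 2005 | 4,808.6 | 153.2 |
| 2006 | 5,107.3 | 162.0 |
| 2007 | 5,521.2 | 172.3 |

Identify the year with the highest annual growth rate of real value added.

2007

2004: real = 4904.7/1.502 = 3265.45; growth vs 2003 (3342.87) = -2.32%.
2005: real = 4808.6/1.532 = 3138.77; growth vs 2004 (3265.45) = -3.88%.
2006: real = 5107.3/1.620 = 3152.65; growth vs 2005 (3138.77) = 0.44%.
2007: real = 5521.2/1.723 = 3204.41; growth vs 2006 (3152.65) = 1.64%.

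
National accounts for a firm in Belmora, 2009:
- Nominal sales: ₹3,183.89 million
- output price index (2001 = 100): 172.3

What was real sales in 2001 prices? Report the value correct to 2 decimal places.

Real sales = Nominal / (output price index/100) = 3183.89 / 1.723 = 1847.88.

₹1,847.88 million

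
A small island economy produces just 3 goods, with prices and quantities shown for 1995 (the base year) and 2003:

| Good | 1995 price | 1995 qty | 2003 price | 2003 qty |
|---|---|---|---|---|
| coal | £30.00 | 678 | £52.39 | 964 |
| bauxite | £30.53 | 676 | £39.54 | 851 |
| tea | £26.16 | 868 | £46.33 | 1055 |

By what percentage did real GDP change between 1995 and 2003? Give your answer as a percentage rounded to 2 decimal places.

Real GDP 1995 = Nominal GDP 1995 = 30.00·678 + 30.53·676 + 26.16·868 = 63685.16.
Real GDP 2003 (at 1995 prices) = 30.00·964 + 30.53·851 + 26.16·1055 = 82499.83.
Real growth = 82499.83/63685.16 − 1 = 0.2954.

29.54%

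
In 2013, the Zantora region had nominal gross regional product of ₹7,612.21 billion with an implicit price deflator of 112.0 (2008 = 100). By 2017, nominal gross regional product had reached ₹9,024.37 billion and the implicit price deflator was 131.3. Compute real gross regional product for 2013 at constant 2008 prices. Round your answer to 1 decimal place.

₹6,796.6 billion

Real gross regional product = Nominal / (implicit price deflator/100) = 7612.21 / 1.120 = 6796.62.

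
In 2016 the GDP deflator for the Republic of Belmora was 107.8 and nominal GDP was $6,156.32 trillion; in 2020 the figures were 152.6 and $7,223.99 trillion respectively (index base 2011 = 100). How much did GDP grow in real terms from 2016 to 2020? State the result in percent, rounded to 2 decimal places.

Deflate each year: 2016 → 6156.32/1.078 = 5710.87; 2020 → 7223.99/1.526 = 4733.94.
So real GDP changed by 4733.94/5710.87 − 1 = -0.1711, i.e. -17.11%.

-17.11%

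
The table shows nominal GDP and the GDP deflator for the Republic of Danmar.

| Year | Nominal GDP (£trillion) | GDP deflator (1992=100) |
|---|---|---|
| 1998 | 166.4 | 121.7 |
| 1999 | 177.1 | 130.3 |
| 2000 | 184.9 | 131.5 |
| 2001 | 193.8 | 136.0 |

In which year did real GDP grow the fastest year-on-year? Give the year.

1999: real = 177.1/1.303 = 135.92; growth vs 1998 (136.73) = -0.59%.
2000: real = 184.9/1.315 = 140.61; growth vs 1999 (135.92) = 3.45%.
2001: real = 193.8/1.360 = 142.50; growth vs 2000 (140.61) = 1.34%.

2000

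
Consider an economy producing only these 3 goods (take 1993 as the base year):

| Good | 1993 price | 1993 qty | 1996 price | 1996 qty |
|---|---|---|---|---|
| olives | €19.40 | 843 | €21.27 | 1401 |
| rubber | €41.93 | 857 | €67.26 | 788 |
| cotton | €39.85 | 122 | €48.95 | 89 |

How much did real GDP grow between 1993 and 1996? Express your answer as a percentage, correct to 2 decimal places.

11.58%

Real GDP 1993 = Nominal GDP 1993 = 19.40·843 + 41.93·857 + 39.85·122 = 57149.91.
Real GDP 1996 (at 1993 prices) = 19.40·1401 + 41.93·788 + 39.85·89 = 63766.89.
Real growth = 63766.89/57149.91 − 1 = 0.1158.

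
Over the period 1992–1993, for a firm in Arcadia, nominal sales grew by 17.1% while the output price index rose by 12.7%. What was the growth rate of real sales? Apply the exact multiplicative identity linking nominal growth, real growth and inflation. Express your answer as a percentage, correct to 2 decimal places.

(1 + g_nom) = (1 + g_real)(1 + π), so g_real = 1.1710 / 1.1270 − 1 = 0.03904.

3.90%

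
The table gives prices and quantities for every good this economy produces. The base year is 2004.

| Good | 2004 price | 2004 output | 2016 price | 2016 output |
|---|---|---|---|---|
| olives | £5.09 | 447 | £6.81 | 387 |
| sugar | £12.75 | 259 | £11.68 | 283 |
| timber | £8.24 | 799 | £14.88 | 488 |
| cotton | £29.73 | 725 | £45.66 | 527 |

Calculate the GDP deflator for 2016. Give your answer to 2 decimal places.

147.49

Nominal GDP 2016 = 6.81·387 + 11.68·283 + 14.88·488 + 45.66·527 = 37265.17.
Real GDP 2016 (at 2004 prices) = 5.09·387 + 12.75·283 + 8.24·488 + 29.73·527 = 25266.91.
Deflator = Nominal/Real × 100 = 37265.17/25266.91 × 100 = 147.486.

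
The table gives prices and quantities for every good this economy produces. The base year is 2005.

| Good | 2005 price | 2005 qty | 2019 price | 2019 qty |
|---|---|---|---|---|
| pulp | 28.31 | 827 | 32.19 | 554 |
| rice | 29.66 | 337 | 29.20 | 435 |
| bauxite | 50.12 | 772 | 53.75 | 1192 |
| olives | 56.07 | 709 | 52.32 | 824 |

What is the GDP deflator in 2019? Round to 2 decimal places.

102.37

Nominal GDP 2019 = 32.19·554 + 29.20·435 + 53.75·1192 + 52.32·824 = 137716.94.
Real GDP 2019 (at 2005 prices) = 28.31·554 + 29.66·435 + 50.12·1192 + 56.07·824 = 134530.56.
Deflator = Nominal/Real × 100 = 137716.94/134530.56 × 100 = 102.369.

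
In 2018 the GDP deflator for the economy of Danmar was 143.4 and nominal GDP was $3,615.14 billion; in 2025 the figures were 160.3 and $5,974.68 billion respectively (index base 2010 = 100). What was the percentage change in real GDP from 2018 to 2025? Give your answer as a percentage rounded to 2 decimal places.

Deflate each year: 2018 → 3615.14/1.434 = 2521.02; 2025 → 5974.68/1.603 = 3727.19.
So real GDP changed by 3727.19/2521.02 − 1 = 0.4784, i.e. 47.84%.

47.84%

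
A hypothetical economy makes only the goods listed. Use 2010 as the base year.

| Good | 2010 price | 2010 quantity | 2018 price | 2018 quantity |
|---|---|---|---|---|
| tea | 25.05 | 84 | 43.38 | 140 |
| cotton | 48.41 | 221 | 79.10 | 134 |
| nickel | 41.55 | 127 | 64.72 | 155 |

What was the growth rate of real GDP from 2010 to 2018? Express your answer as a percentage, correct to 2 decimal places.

Real GDP 2010 = Nominal GDP 2010 = 25.05·84 + 48.41·221 + 41.55·127 = 18079.66.
Real GDP 2018 (at 2010 prices) = 25.05·140 + 48.41·134 + 41.55·155 = 16434.19.
Real growth = 16434.19/18079.66 − 1 = -0.0910.

-9.10%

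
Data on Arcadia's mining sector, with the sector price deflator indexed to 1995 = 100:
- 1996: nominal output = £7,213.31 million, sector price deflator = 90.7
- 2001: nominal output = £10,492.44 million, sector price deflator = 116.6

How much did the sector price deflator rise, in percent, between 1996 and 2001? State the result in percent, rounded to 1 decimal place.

28.6%

Price-level change = 116.6 / 90.7 − 1 = 0.2856.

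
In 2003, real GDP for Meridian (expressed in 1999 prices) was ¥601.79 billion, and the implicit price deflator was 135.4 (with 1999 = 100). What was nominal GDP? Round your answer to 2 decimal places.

Nominal GDP = Real × (implicit price deflator/100) = 601.79 × 1.354 = 814.82.

¥814.82 billion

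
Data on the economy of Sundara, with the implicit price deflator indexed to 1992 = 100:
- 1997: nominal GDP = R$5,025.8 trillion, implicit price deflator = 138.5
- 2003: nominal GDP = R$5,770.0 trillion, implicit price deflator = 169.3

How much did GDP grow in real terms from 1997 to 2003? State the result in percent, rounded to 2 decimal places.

-6.08%

Real GDP 1997 = 5025.8 / 1.385 = 3628.74.
Real GDP 2003 = 5770.0 / 1.693 = 3408.15.
Real growth = 3408.15 / 3628.74 − 1 = -0.0608.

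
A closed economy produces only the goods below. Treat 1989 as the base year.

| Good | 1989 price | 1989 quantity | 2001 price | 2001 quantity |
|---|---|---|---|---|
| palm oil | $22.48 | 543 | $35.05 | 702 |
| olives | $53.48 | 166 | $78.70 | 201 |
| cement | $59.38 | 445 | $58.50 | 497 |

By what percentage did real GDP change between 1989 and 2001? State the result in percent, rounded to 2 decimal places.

17.96%

Real GDP 1989 = Nominal GDP 1989 = 22.48·543 + 53.48·166 + 59.38·445 = 47508.42.
Real GDP 2001 (at 1989 prices) = 22.48·702 + 53.48·201 + 59.38·497 = 56042.30.
Real growth = 56042.30/47508.42 − 1 = 0.1796.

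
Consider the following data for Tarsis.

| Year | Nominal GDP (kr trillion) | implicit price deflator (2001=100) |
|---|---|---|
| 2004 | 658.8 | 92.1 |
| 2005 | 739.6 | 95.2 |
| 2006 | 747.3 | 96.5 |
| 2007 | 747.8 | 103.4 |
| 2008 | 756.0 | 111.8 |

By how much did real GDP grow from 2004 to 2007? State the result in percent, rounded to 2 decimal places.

1.10%

Real GDP 2004 = 658.8/0.921 = 715.31.
Real GDP 2007 = 747.8/1.034 = 723.21.
Change = 723.21/715.31 − 1 = 0.0110.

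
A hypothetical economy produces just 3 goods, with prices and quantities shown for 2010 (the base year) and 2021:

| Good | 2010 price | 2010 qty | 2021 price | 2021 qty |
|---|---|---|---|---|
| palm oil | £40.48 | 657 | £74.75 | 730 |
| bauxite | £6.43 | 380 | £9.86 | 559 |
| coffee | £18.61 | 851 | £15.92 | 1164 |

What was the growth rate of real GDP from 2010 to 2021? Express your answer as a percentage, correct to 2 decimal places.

22.13%

Real GDP 2010 = Nominal GDP 2010 = 40.48·657 + 6.43·380 + 18.61·851 = 44875.87.
Real GDP 2021 (at 2010 prices) = 40.48·730 + 6.43·559 + 18.61·1164 = 54806.81.
Real growth = 54806.81/44875.87 − 1 = 0.2213.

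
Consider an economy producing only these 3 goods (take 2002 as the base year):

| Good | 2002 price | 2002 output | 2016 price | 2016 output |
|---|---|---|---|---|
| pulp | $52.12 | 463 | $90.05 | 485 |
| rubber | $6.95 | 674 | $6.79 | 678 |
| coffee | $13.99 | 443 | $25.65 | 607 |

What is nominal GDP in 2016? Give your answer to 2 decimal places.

$63847.42

Nominal GDP 2016 = Σ (p_2016 × q_2016) = 90.05·485 + 6.79·678 + 25.65·607 = 63847.42.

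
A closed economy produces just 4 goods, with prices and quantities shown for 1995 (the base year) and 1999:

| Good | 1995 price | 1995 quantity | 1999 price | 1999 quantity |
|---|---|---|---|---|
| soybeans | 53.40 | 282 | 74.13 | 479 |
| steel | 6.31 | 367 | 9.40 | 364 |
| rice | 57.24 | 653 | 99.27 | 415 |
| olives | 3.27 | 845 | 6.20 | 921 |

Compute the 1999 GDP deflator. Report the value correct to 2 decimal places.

Nominal GDP 1999 = 74.13·479 + 9.40·364 + 99.27·415 + 6.20·921 = 85837.12.
Real GDP 1999 (at 1995 prices) = 53.40·479 + 6.31·364 + 57.24·415 + 3.27·921 = 54641.71.
Deflator = Nominal/Real × 100 = 85837.12/54641.71 × 100 = 157.091.

157.09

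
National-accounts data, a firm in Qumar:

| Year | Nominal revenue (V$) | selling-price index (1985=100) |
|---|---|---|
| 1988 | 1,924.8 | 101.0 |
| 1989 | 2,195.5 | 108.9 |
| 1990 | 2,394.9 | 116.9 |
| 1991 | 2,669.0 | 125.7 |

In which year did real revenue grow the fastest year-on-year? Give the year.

1989

1989: real = 2195.5/1.089 = 2016.07; growth vs 1988 (1905.74) = 5.79%.
1990: real = 2394.9/1.169 = 2048.67; growth vs 1989 (2016.07) = 1.62%.
1991: real = 2669.0/1.257 = 2123.31; growth vs 1990 (2048.67) = 3.64%.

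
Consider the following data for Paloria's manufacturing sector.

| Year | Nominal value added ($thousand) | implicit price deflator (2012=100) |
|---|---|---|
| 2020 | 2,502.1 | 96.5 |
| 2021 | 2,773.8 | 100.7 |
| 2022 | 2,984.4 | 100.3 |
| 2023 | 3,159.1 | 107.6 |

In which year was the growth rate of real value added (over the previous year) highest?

2021: real = 2773.8/1.007 = 2754.52; growth vs 2020 (2592.85) = 6.24%.
2022: real = 2984.4/1.003 = 2975.47; growth vs 2021 (2754.52) = 8.02%.
2023: real = 3159.1/1.076 = 2935.97; growth vs 2022 (2975.47) = -1.33%.

2022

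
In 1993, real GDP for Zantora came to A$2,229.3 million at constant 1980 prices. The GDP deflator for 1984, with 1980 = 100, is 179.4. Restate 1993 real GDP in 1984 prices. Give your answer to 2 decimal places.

Real GDP in 1984 prices = Real GDP in 1980 prices × (P_1984/P_1980) = 2229.3 × 1.794 = 3999.36.

A$3,999.36 million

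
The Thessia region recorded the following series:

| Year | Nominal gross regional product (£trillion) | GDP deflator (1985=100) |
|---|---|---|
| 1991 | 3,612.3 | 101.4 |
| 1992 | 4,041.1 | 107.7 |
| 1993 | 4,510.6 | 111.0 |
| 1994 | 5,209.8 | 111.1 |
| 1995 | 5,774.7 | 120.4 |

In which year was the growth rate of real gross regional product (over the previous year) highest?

1992: real = 4041.1/1.077 = 3752.18; growth vs 1991 (3562.43) = 5.33%.
1993: real = 4510.6/1.110 = 4063.60; growth vs 1992 (3752.18) = 8.30%.
1994: real = 5209.8/1.111 = 4689.29; growth vs 1993 (4063.60) = 15.40%.
1995: real = 5774.7/1.204 = 4796.26; growth vs 1994 (4689.29) = 2.28%.

1994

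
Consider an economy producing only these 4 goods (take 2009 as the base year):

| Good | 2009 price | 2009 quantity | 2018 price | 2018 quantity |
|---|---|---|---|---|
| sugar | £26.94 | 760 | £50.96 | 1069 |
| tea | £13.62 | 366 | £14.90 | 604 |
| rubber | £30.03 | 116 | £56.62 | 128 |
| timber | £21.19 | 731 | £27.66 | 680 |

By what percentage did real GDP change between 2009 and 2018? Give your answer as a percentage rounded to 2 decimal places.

Real GDP 2009 = Nominal GDP 2009 = 26.94·760 + 13.62·366 + 30.03·116 + 21.19·731 = 44432.69.
Real GDP 2018 (at 2009 prices) = 26.94·1069 + 13.62·604 + 30.03·128 + 21.19·680 = 55278.38.
Real growth = 55278.38/44432.69 − 1 = 0.2441.

24.41%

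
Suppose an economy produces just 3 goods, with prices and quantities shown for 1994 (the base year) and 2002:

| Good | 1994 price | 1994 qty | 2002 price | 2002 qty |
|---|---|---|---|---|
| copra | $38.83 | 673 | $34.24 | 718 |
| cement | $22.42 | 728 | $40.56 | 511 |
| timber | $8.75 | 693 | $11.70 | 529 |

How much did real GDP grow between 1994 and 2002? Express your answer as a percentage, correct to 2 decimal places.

-9.38%

Real GDP 1994 = Nominal GDP 1994 = 38.83·673 + 22.42·728 + 8.75·693 = 48518.10.
Real GDP 2002 (at 1994 prices) = 38.83·718 + 22.42·511 + 8.75·529 = 43965.31.
Real growth = 43965.31/48518.10 − 1 = -0.0938.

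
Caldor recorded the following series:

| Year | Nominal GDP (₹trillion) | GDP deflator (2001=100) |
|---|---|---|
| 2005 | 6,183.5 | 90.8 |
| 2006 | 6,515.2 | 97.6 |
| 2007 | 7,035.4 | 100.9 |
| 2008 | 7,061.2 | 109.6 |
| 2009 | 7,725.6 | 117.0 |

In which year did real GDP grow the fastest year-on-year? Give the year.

2007

2006: real = 6515.2/0.976 = 6675.41; growth vs 2005 (6810.02) = -1.98%.
2007: real = 7035.4/1.009 = 6972.65; growth vs 2006 (6675.41) = 4.45%.
2008: real = 7061.2/1.096 = 6442.70; growth vs 2007 (6972.65) = -7.60%.
2009: real = 7725.6/1.170 = 6603.08; growth vs 2008 (6442.70) = 2.49%.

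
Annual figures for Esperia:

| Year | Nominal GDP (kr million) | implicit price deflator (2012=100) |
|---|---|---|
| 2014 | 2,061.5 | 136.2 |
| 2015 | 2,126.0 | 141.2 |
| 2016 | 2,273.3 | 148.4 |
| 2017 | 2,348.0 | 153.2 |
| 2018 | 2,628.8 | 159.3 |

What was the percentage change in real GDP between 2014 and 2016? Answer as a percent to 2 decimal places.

Real GDP 2014 = 2061.5/1.362 = 1513.58.
Real GDP 2016 = 2273.3/1.484 = 1531.87.
Change = 1531.87/1513.58 − 1 = 0.0121.

1.21%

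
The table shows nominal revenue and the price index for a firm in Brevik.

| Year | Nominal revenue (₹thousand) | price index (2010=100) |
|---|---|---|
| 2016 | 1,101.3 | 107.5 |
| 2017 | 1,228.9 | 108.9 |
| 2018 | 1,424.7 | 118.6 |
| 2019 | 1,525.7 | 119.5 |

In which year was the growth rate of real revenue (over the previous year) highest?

2017

2017: real = 1228.9/1.089 = 1128.47; growth vs 2016 (1024.47) = 10.15%.
2018: real = 1424.7/1.186 = 1201.26; growth vs 2017 (1128.47) = 6.45%.
2019: real = 1525.7/1.195 = 1276.74; growth vs 2018 (1201.26) = 6.28%.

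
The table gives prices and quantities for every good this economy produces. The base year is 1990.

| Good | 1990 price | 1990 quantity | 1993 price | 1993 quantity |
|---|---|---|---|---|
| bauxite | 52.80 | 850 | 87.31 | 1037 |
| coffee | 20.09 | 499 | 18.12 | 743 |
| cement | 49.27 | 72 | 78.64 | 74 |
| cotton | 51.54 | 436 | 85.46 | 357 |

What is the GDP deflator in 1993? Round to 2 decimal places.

Nominal GDP 1993 = 87.31·1037 + 18.12·743 + 78.64·74 + 85.46·357 = 140332.21.
Real GDP 1993 (at 1990 prices) = 52.80·1037 + 20.09·743 + 49.27·74 + 51.54·357 = 91726.23.
Deflator = Nominal/Real × 100 = 140332.21/91726.23 × 100 = 152.990.

152.99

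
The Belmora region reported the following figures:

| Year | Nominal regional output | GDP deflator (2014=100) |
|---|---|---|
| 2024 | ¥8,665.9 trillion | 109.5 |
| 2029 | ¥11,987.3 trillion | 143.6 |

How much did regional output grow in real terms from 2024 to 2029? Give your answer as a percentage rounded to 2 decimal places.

5.48%

Deflate each year: 2024 → 8665.9/1.095 = 7914.06; 2029 → 11987.3/1.436 = 8347.70.
So real regional output changed by 8347.70/7914.06 − 1 = 0.0548, i.e. 5.48%.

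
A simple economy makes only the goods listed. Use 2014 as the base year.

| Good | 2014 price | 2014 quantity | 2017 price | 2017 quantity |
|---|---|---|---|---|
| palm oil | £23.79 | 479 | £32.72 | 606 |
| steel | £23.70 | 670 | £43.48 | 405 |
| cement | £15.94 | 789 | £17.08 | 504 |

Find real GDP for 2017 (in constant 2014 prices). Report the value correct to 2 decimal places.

Real GDP 2017 = Σ (p_2014 × q_2017) = 23.79·606 + 23.70·405 + 15.94·504 = 32049.00.

£32049.00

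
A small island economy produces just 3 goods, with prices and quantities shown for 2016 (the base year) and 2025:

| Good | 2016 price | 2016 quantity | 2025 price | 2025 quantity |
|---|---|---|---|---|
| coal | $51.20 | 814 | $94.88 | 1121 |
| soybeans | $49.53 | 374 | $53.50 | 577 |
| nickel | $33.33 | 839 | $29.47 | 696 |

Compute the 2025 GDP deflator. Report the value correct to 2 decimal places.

144.49

Nominal GDP 2025 = 94.88·1121 + 53.50·577 + 29.47·696 = 157741.10.
Real GDP 2025 (at 2016 prices) = 51.20·1121 + 49.53·577 + 33.33·696 = 109171.69.
Deflator = Nominal/Real × 100 = 157741.10/109171.69 × 100 = 144.489.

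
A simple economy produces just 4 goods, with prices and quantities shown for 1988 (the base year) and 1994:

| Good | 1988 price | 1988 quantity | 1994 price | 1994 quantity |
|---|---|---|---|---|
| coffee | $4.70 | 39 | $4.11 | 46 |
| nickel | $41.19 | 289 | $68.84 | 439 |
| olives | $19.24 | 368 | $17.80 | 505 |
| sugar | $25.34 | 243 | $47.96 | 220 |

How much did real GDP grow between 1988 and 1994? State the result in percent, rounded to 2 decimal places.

Real GDP 1988 = Nominal GDP 1988 = 4.70·39 + 41.19·289 + 19.24·368 + 25.34·243 = 25325.15.
Real GDP 1994 (at 1988 prices) = 4.70·46 + 41.19·439 + 19.24·505 + 25.34·220 = 33589.61.
Real growth = 33589.61/25325.15 − 1 = 0.3263.

32.63%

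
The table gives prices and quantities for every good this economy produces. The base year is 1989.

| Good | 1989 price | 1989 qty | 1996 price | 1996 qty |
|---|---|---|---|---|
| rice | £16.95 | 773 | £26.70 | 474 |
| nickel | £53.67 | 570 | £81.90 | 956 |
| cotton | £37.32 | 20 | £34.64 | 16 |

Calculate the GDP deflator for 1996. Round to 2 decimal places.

Nominal GDP 1996 = 26.70·474 + 81.90·956 + 34.64·16 = 91506.44.
Real GDP 1996 (at 1989 prices) = 16.95·474 + 53.67·956 + 37.32·16 = 59939.94.
Deflator = Nominal/Real × 100 = 91506.44/59939.94 × 100 = 152.664.

152.66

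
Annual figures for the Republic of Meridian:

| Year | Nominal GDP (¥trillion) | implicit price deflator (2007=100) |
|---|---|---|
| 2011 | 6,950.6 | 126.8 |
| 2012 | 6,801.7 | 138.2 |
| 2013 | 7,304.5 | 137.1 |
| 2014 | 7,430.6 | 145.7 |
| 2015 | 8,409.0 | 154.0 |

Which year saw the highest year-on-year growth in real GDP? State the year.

2012: real = 6801.7/1.382 = 4921.64; growth vs 2011 (5481.55) = -10.21%.
2013: real = 7304.5/1.371 = 5327.86; growth vs 2012 (4921.64) = 8.25%.
2014: real = 7430.6/1.457 = 5099.93; growth vs 2013 (5327.86) = -4.28%.
2015: real = 8409.0/1.540 = 5460.39; growth vs 2014 (5099.93) = 7.07%.

2013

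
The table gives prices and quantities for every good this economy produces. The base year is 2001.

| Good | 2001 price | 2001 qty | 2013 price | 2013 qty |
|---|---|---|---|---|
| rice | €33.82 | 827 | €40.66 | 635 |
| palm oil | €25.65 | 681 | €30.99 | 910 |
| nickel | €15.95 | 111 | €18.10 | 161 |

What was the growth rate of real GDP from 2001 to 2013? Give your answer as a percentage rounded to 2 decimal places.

0.38%

Real GDP 2001 = Nominal GDP 2001 = 33.82·827 + 25.65·681 + 15.95·111 = 47207.24.
Real GDP 2013 (at 2001 prices) = 33.82·635 + 25.65·910 + 15.95·161 = 47385.15.
Real growth = 47385.15/47207.24 − 1 = 0.0038.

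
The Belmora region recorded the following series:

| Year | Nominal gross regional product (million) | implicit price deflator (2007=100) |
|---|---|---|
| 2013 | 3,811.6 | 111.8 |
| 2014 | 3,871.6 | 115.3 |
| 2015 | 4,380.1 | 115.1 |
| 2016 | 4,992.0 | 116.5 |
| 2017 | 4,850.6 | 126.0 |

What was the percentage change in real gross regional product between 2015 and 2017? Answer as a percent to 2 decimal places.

Real gross regional product 2015 = 4380.1/1.151 = 3805.47.
Real gross regional product 2017 = 4850.6/1.260 = 3849.68.
Change = 3849.68/3805.47 − 1 = 0.0116.

1.16%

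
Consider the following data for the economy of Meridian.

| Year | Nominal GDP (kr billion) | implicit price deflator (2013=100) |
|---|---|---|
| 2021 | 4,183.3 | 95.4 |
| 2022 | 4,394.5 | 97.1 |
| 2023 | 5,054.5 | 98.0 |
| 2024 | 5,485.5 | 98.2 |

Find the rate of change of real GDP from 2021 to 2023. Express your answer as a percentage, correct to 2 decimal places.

17.62%

Real GDP 2021 = 4183.3/0.954 = 4385.01.
Real GDP 2023 = 5054.5/0.980 = 5157.65.
Change = 5157.65/4385.01 − 1 = 0.1762.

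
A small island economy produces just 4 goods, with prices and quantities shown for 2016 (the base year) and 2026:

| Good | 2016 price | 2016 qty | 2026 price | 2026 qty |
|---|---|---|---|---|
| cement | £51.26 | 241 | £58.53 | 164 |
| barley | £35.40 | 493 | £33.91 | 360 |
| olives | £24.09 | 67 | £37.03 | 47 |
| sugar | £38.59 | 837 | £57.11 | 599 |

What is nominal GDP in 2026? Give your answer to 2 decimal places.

£57755.82

Nominal GDP 2026 = Σ (p_2026 × q_2026) = 58.53·164 + 33.91·360 + 37.03·47 + 57.11·599 = 57755.82.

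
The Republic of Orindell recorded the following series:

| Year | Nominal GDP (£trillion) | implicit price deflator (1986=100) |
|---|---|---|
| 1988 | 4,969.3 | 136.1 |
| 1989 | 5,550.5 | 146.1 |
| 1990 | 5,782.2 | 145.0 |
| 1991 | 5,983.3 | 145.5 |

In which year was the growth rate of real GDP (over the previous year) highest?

1989: real = 5550.5/1.461 = 3799.11; growth vs 1988 (3651.21) = 4.05%.
1990: real = 5782.2/1.450 = 3987.72; growth vs 1989 (3799.11) = 4.96%.
1991: real = 5983.3/1.455 = 4112.23; growth vs 1990 (3987.72) = 3.12%.

1990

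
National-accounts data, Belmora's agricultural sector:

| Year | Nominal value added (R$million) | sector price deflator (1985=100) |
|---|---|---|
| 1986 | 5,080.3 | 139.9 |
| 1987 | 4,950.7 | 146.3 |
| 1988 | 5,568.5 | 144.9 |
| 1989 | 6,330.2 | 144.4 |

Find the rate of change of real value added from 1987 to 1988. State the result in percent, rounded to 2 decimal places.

Real value added 1987 = 4950.7/1.463 = 3383.94.
Real value added 1988 = 5568.5/1.449 = 3843.00.
Change = 3843.00/3383.94 − 1 = 0.1357.

13.57%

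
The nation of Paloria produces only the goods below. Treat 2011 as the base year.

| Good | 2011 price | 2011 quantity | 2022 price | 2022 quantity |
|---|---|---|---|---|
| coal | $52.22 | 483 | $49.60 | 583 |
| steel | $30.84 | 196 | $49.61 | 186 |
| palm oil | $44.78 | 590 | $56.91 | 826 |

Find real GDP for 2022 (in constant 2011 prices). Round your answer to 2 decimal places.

Real GDP 2022 = Σ (p_2011 × q_2022) = 52.22·583 + 30.84·186 + 44.78·826 = 73168.78.

$73168.78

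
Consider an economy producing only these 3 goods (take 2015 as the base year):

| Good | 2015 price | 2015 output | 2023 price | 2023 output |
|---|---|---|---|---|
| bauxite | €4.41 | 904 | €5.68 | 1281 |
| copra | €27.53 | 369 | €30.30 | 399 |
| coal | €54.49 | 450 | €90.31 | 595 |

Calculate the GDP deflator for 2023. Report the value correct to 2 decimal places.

149.02

Nominal GDP 2023 = 5.68·1281 + 30.30·399 + 90.31·595 = 73100.23.
Real GDP 2023 (at 2015 prices) = 4.41·1281 + 27.53·399 + 54.49·595 = 49055.23.
Deflator = Nominal/Real × 100 = 73100.23/49055.23 × 100 = 149.016.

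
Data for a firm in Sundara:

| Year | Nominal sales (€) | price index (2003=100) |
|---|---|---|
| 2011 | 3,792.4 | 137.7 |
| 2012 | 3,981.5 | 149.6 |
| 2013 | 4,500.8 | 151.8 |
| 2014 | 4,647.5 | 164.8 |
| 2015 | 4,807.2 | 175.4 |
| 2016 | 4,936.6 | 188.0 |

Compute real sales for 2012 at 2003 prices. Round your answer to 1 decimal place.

€2,661.4

Real sales 2012 = 3981.5 / 1.496 = 2661.43.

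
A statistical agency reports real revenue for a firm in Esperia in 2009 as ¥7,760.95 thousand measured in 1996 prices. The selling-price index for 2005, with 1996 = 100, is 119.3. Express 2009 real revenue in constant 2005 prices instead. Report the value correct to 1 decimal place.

¥9,258.8 thousand

Real revenue in 2005 prices = Real revenue in 1996 prices × (P_2005/P_1996) = 7760.95 × 1.193 = 9258.81.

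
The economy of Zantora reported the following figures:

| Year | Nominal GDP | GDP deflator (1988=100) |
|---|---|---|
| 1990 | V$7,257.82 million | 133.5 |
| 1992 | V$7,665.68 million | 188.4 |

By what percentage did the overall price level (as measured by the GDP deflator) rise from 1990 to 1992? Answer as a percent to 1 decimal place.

Price-level change = 188.4 / 133.5 − 1 = 0.4112.

41.1%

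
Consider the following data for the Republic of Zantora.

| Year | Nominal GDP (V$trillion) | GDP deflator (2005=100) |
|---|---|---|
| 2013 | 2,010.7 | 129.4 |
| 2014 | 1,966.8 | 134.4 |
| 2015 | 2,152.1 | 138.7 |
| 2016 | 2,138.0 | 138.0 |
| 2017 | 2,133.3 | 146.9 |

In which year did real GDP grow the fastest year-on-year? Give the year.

2015

2014: real = 1966.8/1.344 = 1463.39; growth vs 2013 (1553.86) = -5.82%.
2015: real = 2152.1/1.387 = 1551.62; growth vs 2014 (1463.39) = 6.03%.
2016: real = 2138.0/1.380 = 1549.28; growth vs 2015 (1551.62) = -0.15%.
2017: real = 2133.3/1.469 = 1452.21; growth vs 2016 (1549.28) = -6.27%.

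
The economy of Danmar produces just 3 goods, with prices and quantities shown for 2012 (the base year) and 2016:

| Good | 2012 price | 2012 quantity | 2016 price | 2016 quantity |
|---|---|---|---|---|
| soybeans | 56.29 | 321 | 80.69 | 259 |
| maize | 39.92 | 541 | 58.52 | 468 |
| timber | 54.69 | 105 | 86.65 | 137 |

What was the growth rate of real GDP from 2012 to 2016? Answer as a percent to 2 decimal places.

Real GDP 2012 = Nominal GDP 2012 = 56.29·321 + 39.92·541 + 54.69·105 = 45408.26.
Real GDP 2016 (at 2012 prices) = 56.29·259 + 39.92·468 + 54.69·137 = 40754.20.
Real growth = 40754.20/45408.26 − 1 = -0.1025.

-10.25%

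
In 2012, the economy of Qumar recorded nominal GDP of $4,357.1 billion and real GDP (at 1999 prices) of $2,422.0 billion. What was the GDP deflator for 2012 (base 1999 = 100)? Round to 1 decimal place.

GDP deflator = (Nominal / Real) × 100 = 4357.1 / 2422.0 × 100 = 179.90.

179.9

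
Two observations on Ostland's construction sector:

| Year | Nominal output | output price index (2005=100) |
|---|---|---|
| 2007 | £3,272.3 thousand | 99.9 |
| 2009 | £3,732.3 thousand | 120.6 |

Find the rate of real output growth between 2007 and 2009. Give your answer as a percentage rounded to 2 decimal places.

-5.52%

Deflate each year: 2007 → 3272.3/0.999 = 3275.58; 2009 → 3732.3/1.206 = 3094.78.
So real output changed by 3094.78/3275.58 − 1 = -0.0552, i.e. -5.52%.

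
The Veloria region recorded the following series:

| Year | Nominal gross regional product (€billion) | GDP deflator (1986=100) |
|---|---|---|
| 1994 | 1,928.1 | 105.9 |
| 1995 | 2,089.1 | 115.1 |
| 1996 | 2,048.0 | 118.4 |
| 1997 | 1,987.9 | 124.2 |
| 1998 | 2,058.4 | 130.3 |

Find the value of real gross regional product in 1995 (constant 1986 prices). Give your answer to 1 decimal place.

€1,815.0 billion

Real gross regional product 1995 = 2089.1 / 1.151 = 1815.03.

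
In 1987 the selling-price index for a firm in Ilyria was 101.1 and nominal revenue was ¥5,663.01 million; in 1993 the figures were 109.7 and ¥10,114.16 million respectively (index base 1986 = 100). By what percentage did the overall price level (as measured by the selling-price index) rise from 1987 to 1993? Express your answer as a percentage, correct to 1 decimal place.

Price-level change = 109.7 / 101.1 − 1 = 0.0851.

8.5%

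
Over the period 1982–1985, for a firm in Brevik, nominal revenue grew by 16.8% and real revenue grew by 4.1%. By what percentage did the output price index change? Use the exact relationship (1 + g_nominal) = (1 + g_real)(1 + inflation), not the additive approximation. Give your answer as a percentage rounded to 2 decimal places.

(1 + g_nom) = (1 + g_real)(1 + π), so π = 1.1680 / 1.0410 − 1 = 0.12200.

12.20%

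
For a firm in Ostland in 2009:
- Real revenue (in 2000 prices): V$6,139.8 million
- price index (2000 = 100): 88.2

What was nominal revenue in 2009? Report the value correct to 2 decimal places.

Nominal revenue = Real × (price index/100) = 6139.8 × 0.882 = 5415.30.

V$5,415.30 million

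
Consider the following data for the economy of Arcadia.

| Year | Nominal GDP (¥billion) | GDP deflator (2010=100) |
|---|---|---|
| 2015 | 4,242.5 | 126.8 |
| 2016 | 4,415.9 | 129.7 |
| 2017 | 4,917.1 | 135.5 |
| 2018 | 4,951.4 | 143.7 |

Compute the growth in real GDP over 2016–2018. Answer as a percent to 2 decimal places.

1.20%

Real GDP 2016 = 4415.9/1.297 = 3404.70.
Real GDP 2018 = 4951.4/1.437 = 3445.65.
Change = 3445.65/3404.70 − 1 = 0.0120.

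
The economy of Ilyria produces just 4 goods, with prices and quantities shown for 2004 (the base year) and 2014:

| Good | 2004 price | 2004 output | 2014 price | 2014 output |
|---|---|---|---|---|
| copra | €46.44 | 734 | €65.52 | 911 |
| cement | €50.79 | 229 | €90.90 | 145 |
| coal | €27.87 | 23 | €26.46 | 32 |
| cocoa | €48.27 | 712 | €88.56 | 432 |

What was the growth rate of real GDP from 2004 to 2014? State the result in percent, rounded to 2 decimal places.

Real GDP 2004 = Nominal GDP 2004 = 46.44·734 + 50.79·229 + 27.87·23 + 48.27·712 = 80727.12.
Real GDP 2014 (at 2004 prices) = 46.44·911 + 50.79·145 + 27.87·32 + 48.27·432 = 71415.87.
Real growth = 71415.87/80727.12 − 1 = -0.1153.

-11.53%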